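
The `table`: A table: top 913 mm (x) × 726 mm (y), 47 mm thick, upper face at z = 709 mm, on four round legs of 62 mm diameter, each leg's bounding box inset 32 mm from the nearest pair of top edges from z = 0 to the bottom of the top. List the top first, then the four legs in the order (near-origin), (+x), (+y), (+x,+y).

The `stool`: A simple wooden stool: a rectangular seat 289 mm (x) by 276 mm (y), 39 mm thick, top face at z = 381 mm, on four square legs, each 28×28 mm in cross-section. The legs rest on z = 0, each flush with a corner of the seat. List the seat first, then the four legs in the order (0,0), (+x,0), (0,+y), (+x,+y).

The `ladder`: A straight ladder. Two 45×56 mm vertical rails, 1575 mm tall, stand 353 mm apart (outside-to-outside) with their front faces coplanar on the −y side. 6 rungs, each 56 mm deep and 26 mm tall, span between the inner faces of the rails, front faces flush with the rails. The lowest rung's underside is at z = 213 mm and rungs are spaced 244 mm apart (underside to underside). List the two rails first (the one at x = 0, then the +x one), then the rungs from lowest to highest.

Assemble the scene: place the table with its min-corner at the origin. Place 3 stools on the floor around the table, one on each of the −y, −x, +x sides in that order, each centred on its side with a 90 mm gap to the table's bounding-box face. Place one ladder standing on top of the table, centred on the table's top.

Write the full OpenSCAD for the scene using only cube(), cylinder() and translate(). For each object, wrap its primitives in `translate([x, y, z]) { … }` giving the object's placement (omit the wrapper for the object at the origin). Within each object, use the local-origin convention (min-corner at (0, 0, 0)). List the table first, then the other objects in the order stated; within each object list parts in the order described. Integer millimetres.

translate([0, 0, 662]) cube([913, 726, 47]);
translate([63, 63, 0]) cylinder(h = 662, r = 31);
translate([850, 63, 0]) cylinder(h = 662, r = 31);
translate([63, 663, 0]) cylinder(h = 662, r = 31);
translate([850, 663, 0]) cylinder(h = 662, r = 31);
translate([312, -366, 0]) {
  translate([0, 0, 342]) cube([289, 276, 39]);
  cube([28, 28, 342]);
  translate([261, 0, 0]) cube([28, 28, 342]);
  translate([0, 248, 0]) cube([28, 28, 342]);
  translate([261, 248, 0]) cube([28, 28, 342]);
}
translate([-379, 225, 0]) {
  translate([0, 0, 342]) cube([289, 276, 39]);
  cube([28, 28, 342]);
  translate([261, 0, 0]) cube([28, 28, 342]);
  translate([0, 248, 0]) cube([28, 28, 342]);
  translate([261, 248, 0]) cube([28, 28, 342]);
}
translate([1003, 225, 0]) {
  translate([0, 0, 342]) cube([289, 276, 39]);
  cube([28, 28, 342]);
  translate([261, 0, 0]) cube([28, 28, 342]);
  translate([0, 248, 0]) cube([28, 28, 342]);
  translate([261, 248, 0]) cube([28, 28, 342]);
}
translate([280, 335, 709]) {
  cube([45, 56, 1575]);
  translate([308, 0, 0]) cube([45, 56, 1575]);
  translate([45, 0, 213]) cube([263, 56, 26]);
  translate([45, 0, 457]) cube([263, 56, 26]);
  translate([45, 0, 701]) cube([263, 56, 26]);
  translate([45, 0, 945]) cube([263, 56, 26]);
  translate([45, 0, 1189]) cube([263, 56, 26]);
  translate([45, 0, 1433]) cube([263, 56, 26]);
}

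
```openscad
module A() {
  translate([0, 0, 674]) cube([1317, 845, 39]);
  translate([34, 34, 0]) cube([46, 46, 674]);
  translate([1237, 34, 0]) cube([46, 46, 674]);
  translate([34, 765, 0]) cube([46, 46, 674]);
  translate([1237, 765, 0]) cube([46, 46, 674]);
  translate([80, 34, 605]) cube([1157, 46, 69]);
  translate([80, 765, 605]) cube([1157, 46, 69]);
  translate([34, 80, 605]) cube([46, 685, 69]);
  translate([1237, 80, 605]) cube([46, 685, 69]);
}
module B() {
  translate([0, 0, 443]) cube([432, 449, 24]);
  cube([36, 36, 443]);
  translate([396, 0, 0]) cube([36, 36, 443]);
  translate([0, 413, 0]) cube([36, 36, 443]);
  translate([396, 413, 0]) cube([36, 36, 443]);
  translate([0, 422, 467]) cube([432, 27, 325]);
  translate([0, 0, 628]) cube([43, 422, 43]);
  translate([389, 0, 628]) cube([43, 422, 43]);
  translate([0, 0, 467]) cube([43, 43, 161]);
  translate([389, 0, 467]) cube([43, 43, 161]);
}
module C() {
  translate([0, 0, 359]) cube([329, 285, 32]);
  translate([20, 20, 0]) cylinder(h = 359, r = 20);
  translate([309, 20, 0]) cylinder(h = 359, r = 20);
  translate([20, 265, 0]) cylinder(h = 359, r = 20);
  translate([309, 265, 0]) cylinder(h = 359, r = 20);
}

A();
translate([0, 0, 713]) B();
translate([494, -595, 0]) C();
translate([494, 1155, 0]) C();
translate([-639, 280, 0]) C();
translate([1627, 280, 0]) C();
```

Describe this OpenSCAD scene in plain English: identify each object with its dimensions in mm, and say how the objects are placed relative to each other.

A is a table with a 1317×845 mm rectangular top, 39 mm thick, top surface at z = 713 mm, supported by four 46×46 mm square legs, each inset 34 mm from the nearest pair of top edges, running from the floor. Four apron rails, 46 mm thick and 69 mm tall, run between adjacent legs with their top edges flush with the underside of the top and their outer faces flush with the legs' outer faces.

B is a chair: 432×449 mm seat, 24 mm thick, top at z = 467 mm, on four 36 mm square corner legs flush with the seat edges. A 27 mm thick backrest slab spans the full seat width, extending 325 mm above the seat top, its back face flush with the seat's +y edge. Two armrests of 43×43 mm section run along each side from the seat's front edge to the front of the backrest, top faces 204 mm above the seat top and outer faces flush with the seat's x-edges; a 43×43 mm post under the front of each armrest stands on the seat at the front corner.

C is a four-legged stool. The seat is 329×285 mm, 32 mm thick, top at z = 391 mm. It stands on four round legs, each 40 mm in diameter, from z = 0 to the seat underside, each leg's axis is inset half a diameter from the nearest pair of seat edges (so the leg's bounding box is flush with the corner).

The chair is on top of the table. Four stools sit around the table at the −y, +y, −x, +x sides.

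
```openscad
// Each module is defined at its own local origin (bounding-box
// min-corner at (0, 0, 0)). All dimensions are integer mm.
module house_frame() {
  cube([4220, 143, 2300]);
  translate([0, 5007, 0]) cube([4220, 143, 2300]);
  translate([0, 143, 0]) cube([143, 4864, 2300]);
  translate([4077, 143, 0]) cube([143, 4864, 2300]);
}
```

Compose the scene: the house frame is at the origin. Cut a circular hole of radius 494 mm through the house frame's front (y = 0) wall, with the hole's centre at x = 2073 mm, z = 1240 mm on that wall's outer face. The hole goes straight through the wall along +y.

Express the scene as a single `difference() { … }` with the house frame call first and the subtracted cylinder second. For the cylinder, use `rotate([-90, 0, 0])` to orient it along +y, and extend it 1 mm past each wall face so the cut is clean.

difference() {
  house_frame();
  translate([2073, -1, 1240]) rotate([-90, 0, 0]) cylinder(h = 145, r = 494);
}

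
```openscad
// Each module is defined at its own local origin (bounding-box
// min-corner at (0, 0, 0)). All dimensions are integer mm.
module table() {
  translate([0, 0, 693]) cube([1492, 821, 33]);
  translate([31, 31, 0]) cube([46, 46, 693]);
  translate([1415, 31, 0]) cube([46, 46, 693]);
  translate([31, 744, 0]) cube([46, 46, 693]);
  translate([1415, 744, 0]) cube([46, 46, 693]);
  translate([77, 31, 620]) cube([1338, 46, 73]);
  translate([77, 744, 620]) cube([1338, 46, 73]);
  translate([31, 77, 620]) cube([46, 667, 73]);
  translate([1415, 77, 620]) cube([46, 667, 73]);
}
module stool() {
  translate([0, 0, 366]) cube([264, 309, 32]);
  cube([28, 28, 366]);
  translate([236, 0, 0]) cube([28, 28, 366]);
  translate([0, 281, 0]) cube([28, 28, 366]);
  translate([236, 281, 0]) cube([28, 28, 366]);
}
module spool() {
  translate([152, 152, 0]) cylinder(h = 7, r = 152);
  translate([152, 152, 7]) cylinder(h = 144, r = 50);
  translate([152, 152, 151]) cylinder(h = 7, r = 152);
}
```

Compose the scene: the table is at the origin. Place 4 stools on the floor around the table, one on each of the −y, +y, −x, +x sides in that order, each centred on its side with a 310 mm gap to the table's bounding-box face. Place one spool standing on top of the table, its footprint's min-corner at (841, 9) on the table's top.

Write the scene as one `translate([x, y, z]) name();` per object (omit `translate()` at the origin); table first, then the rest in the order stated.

table();
translate([614, -619, 0]) stool();
translate([614, 1131, 0]) stool();
translate([-574, 256, 0]) stool();
translate([1802, 256, 0]) stool();
translate([841, 9, 726]) spool();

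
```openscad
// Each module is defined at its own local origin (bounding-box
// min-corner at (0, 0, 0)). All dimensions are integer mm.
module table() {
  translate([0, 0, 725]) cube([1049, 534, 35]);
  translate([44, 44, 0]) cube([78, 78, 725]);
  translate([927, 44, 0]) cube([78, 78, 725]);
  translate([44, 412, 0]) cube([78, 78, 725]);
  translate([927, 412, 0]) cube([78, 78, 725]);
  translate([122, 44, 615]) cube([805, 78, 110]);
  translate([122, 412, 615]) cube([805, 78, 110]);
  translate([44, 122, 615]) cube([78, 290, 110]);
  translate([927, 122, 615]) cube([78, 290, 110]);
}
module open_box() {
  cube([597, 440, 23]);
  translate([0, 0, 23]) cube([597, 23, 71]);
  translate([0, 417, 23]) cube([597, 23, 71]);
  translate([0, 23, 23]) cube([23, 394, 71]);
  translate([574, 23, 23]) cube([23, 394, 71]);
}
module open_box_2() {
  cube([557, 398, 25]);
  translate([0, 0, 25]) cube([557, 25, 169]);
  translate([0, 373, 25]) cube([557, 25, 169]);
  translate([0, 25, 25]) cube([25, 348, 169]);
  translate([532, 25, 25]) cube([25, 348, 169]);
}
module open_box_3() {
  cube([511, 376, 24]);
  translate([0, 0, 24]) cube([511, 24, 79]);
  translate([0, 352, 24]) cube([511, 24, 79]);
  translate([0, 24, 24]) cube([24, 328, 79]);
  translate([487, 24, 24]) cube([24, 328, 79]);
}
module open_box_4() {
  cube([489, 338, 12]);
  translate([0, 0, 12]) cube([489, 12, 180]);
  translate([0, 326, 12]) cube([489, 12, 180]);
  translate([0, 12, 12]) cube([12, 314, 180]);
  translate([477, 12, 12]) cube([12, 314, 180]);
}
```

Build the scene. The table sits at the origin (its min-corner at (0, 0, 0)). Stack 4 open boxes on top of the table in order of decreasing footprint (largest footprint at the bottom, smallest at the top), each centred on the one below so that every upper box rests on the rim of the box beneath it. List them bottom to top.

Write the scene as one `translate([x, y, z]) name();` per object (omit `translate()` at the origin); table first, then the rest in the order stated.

table();
translate([226, 47, 760]) open_box();
translate([246, 68, 854]) open_box_2();
translate([269, 79, 1048]) open_box_3();
translate([280, 98, 1151]) open_box_4();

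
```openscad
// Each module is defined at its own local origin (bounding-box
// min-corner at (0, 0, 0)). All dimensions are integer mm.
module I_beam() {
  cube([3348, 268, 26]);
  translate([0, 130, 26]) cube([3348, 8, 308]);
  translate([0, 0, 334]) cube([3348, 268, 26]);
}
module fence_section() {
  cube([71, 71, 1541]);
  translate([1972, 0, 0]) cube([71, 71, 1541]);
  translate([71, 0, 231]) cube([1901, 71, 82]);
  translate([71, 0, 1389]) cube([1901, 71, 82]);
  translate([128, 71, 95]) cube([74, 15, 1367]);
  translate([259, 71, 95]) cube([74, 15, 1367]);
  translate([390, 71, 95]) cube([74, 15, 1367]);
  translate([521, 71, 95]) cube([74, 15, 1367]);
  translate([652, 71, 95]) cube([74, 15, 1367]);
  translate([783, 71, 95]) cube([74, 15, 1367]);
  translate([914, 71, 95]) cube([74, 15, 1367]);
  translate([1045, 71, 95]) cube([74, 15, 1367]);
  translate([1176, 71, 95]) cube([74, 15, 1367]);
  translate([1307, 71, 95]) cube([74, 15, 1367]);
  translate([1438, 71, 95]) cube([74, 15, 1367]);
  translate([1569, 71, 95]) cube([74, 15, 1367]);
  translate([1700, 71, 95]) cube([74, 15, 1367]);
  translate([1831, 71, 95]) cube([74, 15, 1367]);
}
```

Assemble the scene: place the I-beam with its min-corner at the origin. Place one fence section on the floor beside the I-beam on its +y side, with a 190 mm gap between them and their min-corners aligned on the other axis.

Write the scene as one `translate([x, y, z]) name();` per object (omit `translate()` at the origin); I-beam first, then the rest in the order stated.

I_beam();
translate([0, 458, 0]) fence_section();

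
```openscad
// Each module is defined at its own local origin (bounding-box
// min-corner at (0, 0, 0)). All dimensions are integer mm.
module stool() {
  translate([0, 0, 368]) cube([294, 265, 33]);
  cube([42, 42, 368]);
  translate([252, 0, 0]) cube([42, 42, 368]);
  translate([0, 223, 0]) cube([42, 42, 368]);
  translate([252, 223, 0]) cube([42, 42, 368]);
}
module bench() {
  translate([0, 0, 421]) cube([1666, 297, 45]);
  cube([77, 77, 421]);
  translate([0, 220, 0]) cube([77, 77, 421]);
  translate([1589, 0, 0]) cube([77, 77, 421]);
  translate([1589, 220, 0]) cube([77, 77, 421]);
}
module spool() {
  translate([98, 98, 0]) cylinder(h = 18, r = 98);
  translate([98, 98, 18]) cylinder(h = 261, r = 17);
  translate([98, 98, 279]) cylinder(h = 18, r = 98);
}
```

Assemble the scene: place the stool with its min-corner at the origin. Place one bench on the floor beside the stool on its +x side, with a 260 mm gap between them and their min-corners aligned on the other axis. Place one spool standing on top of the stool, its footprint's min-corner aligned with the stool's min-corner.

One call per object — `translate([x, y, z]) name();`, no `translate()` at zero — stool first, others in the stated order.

stool();
translate([554, 0, 0]) bench();
translate([0, 0, 401]) spool();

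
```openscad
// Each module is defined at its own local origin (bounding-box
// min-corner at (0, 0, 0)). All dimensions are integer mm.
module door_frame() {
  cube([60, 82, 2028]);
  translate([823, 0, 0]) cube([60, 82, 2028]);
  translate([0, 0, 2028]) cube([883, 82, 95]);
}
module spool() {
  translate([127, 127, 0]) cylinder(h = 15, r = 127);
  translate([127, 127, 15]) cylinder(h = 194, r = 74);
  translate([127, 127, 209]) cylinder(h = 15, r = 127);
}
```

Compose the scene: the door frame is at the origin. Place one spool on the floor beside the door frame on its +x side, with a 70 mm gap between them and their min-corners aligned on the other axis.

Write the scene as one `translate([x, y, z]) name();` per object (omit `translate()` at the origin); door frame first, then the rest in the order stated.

door_frame();
translate([953, 0, 0]) spool();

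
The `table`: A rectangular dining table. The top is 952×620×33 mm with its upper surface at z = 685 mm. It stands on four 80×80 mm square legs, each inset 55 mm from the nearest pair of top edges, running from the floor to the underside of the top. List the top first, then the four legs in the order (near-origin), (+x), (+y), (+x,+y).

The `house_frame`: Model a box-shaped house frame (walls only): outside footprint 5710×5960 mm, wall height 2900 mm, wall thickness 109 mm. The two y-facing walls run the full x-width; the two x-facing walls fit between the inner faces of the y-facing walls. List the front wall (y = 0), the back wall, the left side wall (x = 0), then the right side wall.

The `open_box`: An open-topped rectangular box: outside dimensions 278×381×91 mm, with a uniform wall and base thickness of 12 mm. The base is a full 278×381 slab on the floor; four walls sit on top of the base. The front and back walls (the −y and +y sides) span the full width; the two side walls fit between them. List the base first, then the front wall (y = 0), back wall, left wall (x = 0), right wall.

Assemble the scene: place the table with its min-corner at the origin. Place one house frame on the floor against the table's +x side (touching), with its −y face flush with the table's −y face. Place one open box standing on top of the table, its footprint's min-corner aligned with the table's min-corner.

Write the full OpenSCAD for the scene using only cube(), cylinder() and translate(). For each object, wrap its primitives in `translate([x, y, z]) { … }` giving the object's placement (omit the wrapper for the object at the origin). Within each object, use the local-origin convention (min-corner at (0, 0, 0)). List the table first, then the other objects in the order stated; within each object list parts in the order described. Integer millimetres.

translate([0, 0, 652]) cube([952, 620, 33]);
translate([55, 55, 0]) cube([80, 80, 652]);
translate([817, 55, 0]) cube([80, 80, 652]);
translate([55, 485, 0]) cube([80, 80, 652]);
translate([817, 485, 0]) cube([80, 80, 652]);
translate([952, 0, 0]) {
  cube([5710, 109, 2900]);
  translate([0, 5851, 0]) cube([5710, 109, 2900]);
  translate([0, 109, 0]) cube([109, 5742, 2900]);
  translate([5601, 109, 0]) cube([109, 5742, 2900]);
}
translate([0, 0, 685]) {
  cube([278, 381, 12]);
  translate([0, 0, 12]) cube([278, 12, 79]);
  translate([0, 369, 12]) cube([278, 12, 79]);
  translate([0, 12, 12]) cube([12, 357, 79]);
  translate([266, 12, 12]) cube([12, 357, 79]);
}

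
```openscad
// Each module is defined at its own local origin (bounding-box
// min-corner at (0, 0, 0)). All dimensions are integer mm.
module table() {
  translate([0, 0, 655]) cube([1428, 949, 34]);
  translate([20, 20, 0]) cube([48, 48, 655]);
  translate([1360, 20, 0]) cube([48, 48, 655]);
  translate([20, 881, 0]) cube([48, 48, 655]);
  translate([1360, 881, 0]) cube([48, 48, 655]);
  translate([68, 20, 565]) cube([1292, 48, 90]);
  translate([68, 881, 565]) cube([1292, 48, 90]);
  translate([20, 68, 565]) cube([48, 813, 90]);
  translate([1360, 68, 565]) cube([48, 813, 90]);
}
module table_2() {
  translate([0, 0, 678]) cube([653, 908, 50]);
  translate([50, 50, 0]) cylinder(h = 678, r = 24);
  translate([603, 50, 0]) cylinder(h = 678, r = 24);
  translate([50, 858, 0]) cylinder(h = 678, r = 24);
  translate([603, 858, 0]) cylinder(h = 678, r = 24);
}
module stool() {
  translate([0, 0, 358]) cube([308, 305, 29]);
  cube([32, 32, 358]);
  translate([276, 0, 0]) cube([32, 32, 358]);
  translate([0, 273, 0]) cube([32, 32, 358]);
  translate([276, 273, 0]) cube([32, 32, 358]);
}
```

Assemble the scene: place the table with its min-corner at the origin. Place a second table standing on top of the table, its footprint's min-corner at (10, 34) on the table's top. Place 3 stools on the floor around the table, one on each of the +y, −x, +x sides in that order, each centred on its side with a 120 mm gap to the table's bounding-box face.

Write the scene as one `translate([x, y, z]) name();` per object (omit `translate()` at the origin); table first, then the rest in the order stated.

table();
translate([10, 34, 689]) table_2();
translate([560, 1069, 0]) stool();
translate([-428, 322, 0]) stool();
translate([1548, 322, 0]) stool();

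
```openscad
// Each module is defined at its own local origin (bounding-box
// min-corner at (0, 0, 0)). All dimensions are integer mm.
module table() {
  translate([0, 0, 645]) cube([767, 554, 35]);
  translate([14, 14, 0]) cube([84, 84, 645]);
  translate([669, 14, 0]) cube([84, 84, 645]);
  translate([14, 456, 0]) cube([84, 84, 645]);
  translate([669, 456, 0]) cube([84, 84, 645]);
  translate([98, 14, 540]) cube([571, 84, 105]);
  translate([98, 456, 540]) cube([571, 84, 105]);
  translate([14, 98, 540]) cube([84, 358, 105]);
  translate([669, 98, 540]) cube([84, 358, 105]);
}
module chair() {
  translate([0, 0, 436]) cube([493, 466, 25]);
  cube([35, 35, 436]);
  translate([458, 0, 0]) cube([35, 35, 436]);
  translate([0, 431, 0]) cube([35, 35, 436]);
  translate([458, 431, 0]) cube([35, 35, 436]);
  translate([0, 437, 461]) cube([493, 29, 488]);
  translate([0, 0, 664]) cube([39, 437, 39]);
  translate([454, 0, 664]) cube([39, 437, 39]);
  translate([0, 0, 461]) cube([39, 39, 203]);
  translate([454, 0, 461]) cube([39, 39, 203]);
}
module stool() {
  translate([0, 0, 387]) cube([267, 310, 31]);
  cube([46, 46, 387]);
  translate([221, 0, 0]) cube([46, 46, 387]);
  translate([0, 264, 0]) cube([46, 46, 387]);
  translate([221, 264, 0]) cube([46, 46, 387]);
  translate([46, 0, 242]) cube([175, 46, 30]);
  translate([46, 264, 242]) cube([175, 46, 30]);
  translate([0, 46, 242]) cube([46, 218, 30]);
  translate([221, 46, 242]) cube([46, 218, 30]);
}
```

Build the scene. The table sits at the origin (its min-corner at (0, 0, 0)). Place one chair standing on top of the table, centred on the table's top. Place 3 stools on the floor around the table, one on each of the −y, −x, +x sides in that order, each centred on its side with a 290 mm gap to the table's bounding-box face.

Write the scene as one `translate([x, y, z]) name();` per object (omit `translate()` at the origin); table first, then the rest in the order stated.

table();
translate([137, 44, 680]) chair();
translate([250, -600, 0]) stool();
translate([-557, 122, 0]) stool();
translate([1057, 122, 0]) stool();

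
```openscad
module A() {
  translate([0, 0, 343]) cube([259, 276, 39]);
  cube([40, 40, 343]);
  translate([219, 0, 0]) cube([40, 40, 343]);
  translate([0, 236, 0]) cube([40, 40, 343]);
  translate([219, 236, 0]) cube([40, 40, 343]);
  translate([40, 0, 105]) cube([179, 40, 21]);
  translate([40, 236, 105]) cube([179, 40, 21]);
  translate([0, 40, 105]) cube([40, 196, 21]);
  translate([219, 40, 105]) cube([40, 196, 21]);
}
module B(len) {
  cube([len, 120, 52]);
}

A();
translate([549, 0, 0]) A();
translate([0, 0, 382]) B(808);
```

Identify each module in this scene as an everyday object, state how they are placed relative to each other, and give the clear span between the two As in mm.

Second stool starts at x = 549; first ends at x = 259; clear span = 549 − 259 = 290 mm.

A is a stool. B is a beam. A beam spans the tops of two stools. The clear span between the two stools is 290 mm.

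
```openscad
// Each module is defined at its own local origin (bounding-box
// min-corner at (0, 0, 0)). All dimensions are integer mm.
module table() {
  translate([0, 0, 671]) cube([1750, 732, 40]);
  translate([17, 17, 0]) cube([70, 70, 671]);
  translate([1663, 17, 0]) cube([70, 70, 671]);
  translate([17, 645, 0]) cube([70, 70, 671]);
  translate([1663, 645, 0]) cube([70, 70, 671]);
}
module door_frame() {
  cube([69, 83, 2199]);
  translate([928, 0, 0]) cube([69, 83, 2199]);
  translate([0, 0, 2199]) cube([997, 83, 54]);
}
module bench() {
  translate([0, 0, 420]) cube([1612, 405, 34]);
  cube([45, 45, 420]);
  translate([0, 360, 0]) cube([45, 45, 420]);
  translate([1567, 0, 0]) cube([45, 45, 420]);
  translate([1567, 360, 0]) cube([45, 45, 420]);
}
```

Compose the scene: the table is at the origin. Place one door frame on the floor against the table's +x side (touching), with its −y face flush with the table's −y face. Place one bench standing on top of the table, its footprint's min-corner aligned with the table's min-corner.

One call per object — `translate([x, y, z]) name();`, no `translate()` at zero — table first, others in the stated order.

table();
translate([1750, 0, 0]) door_frame();
translate([0, 0, 711]) bench();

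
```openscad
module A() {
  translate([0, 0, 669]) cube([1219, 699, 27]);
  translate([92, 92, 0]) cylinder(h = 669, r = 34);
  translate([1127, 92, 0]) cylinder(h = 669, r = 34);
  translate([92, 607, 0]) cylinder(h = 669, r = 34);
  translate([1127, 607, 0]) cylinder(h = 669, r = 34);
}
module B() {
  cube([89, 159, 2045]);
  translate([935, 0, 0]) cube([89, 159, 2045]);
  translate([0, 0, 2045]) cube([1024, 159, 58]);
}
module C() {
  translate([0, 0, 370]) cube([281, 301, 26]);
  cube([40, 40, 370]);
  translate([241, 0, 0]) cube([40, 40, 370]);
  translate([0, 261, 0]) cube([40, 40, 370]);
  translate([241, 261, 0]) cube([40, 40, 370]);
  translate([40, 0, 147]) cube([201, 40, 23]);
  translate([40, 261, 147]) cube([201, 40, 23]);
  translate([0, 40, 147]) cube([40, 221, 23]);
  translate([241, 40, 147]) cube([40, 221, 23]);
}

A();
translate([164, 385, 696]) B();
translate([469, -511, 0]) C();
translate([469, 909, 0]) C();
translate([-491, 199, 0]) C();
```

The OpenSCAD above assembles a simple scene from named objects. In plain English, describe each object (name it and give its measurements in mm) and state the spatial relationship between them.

A is a table: top 1219 mm (x) × 699 mm (y), 27 mm thick, upper face at z = 696 mm, on four round legs of 68 mm diameter, each leg's bounding box inset 58 mm from the nearest pair of top edges, running from z = 0 to the bottom of the top.

B is a door frame. The clear opening is 846 mm wide and 2045 mm high. Two 89 mm wide jambs, 159 mm deep, stand either side of the opening from the floor to the top of the opening. A 58 mm thick head sits across the top of both jambs, spanning the full outside width of the frame.

C is a four-legged stool. The seat is a 281×301×26 mm slab whose top surface is at z = 396 mm; four square legs, each 40×40 mm in cross-section, run from the floor (z = 0) to the underside of the seat, each flush with a corner of the seat. Four stretchers, 40 mm wide and 23 mm tall, connect adjacent legs with their undersides at z = 147 mm, each running between the inner faces of the legs it joins and aligned with the legs' outer faces on the other axis.

The door frame is on top of the table. Three stools sit around the table at the −y, +y, −x sides.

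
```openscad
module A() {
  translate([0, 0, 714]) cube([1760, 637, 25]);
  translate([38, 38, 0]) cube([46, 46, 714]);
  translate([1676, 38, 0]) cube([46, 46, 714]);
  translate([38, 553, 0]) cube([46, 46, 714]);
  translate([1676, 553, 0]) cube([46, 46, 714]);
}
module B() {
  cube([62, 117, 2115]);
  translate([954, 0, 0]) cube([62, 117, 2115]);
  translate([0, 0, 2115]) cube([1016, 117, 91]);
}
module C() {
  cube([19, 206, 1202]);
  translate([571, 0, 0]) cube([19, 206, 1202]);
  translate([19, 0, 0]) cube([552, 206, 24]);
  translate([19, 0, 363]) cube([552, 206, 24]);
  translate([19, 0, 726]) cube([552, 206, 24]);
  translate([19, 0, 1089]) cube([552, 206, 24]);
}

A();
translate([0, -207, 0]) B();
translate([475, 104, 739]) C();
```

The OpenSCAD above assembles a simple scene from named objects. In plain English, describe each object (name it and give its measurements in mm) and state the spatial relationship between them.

A is a rectangular dining table. The top is 1760×637×25 mm with its upper surface at z = 739 mm. It stands on four 46×46 mm square legs, each inset 38 mm from the nearest pair of top edges, running from the floor to the underside of the top.

B is a rectangular door frame: two vertical jambs of 62×117 mm section, 2115 mm tall, with a clear opening 892 mm wide between their inner faces. A header 91 mm tall and 117 mm deep lies on top of the jambs and spans the full outside width.

C is an open bookshelf. Two side panels, each 19 mm thick, 206 mm deep and 1202 mm tall, stand 590 mm apart (outside-to-outside). Between them sit 4 shelves, each 24 mm thick and 206 mm deep, spanning the full gap between the sides. The bottom shelf rests on the floor (its underside at z = 0) and the clear gap between one shelf's top and the next shelf's underside is 339 mm.

The door frame is on the floor beside the table on its −y side. The bookshelf is on top of the table.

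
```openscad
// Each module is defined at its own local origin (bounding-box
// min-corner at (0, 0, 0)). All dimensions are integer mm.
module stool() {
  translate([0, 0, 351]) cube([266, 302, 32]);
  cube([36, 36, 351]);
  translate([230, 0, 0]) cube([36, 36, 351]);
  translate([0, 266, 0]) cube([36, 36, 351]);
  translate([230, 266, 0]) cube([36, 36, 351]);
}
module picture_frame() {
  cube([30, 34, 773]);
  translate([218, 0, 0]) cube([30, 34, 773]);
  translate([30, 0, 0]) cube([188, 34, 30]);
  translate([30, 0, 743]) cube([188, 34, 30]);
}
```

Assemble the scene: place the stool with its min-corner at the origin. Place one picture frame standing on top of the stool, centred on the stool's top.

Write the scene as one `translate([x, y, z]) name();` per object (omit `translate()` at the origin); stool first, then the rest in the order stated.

stool();
translate([9, 134, 383]) picture_frame();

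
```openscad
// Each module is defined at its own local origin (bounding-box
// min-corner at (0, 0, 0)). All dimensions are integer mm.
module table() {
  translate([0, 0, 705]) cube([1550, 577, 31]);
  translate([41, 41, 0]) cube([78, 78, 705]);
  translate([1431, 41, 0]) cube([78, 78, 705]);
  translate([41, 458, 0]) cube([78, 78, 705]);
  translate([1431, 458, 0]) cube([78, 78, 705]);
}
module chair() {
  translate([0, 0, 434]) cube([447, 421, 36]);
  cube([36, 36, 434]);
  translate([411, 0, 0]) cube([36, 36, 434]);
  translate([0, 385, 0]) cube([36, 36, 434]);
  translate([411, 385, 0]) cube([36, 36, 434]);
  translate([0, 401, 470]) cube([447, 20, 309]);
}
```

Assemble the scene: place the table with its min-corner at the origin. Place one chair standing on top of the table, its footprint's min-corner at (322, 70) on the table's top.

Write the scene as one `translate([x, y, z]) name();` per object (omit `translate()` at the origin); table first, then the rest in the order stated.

table();
translate([322, 70, 736]) chair();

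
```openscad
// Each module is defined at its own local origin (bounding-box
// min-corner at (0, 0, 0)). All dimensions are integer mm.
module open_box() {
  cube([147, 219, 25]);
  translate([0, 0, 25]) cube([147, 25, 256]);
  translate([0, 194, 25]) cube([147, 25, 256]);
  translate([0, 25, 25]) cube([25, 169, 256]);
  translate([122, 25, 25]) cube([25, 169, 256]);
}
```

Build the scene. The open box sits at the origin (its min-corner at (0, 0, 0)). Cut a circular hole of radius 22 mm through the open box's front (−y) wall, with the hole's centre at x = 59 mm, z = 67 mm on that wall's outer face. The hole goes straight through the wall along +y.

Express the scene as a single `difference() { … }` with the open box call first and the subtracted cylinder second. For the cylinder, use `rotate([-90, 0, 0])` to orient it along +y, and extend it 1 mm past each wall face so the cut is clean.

difference() {
  open_box();
  translate([59, -1, 67]) rotate([-90, 0, 0]) cylinder(h = 27, r = 22);
}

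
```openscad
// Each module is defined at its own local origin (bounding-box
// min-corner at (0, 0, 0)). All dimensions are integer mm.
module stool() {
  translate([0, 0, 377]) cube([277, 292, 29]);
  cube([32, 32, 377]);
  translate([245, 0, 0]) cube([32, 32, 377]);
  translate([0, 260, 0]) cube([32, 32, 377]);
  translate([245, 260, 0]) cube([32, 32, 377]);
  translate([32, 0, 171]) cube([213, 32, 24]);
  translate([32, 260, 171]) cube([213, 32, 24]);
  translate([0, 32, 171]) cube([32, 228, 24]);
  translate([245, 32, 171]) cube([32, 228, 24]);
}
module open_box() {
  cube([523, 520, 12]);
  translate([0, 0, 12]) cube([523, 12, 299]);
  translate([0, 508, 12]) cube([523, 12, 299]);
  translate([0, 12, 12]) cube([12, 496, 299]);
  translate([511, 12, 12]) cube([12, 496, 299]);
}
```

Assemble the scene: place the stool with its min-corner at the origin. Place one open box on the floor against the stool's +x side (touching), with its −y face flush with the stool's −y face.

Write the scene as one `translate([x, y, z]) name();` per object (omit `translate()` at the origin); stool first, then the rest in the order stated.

stool();
translate([277, 0, 0]) open_box();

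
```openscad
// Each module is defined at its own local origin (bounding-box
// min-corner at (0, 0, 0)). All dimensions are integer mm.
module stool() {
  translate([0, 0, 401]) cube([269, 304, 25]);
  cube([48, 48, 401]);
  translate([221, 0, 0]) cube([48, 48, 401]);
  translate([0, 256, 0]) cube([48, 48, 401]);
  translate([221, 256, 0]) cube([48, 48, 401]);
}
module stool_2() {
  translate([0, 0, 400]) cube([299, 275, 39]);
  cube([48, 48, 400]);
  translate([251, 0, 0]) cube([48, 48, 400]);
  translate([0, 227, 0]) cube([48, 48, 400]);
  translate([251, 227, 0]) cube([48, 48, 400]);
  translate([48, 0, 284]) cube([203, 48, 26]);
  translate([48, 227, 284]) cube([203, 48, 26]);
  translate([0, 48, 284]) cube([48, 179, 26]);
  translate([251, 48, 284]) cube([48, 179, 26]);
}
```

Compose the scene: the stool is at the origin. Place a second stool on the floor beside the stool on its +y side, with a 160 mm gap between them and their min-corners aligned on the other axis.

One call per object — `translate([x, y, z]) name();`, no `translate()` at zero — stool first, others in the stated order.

stool();
translate([0, 464, 0]) stool_2();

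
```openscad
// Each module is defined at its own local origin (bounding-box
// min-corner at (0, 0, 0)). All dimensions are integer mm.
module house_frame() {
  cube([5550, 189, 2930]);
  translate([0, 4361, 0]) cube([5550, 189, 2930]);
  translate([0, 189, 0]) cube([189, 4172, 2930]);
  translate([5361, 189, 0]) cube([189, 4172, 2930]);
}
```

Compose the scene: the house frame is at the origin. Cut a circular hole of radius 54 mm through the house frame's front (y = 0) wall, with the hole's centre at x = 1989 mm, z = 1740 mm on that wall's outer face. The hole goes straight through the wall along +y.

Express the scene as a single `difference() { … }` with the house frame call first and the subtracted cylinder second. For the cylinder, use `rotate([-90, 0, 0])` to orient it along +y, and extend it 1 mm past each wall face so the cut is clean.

difference() {
  house_frame();
  translate([1989, -1, 1740]) rotate([-90, 0, 0]) cylinder(h = 191, r = 54);
}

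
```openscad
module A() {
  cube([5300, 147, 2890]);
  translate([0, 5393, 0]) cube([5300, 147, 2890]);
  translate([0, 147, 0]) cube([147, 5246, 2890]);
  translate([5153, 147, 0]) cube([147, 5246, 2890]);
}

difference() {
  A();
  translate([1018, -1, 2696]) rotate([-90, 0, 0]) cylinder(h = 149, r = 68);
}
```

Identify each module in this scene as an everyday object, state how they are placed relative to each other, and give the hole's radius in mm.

A is a house frame. The house frame has a circular hole through its front wall. The hole's radius is 68 mm.

The subtracted cylinder has r = 68 mm.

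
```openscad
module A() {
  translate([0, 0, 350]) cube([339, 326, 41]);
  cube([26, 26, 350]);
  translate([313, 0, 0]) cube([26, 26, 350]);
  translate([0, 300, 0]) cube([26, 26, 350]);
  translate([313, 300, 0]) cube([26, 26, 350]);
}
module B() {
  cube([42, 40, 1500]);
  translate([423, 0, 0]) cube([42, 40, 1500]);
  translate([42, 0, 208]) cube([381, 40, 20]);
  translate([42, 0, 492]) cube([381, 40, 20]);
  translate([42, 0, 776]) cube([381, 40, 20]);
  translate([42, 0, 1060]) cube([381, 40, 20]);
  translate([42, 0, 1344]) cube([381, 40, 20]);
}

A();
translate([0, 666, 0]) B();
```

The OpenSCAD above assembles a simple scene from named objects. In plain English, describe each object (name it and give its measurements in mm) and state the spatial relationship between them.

A is a four-legged stool. The seat is 339×326 mm, 41 mm thick, top at z = 391 mm. It stands on four square legs, each 26×26 mm in cross-section, from z = 0 to the seat underside, each flush with a corner of the seat.

B is a straight ladder. Two 42×40 mm vertical rails, 1500 mm tall, stand 465 mm apart (outside-to-outside) with their front faces coplanar on the −y side. 5 rungs, each 40 mm deep and 20 mm tall, span between the inner faces of the rails, front faces flush with the rails. The lowest rung's underside is at z = 208 mm and rungs are spaced 284 mm apart (underside to underside).

The ladder is on the floor beside the stool on its +y side.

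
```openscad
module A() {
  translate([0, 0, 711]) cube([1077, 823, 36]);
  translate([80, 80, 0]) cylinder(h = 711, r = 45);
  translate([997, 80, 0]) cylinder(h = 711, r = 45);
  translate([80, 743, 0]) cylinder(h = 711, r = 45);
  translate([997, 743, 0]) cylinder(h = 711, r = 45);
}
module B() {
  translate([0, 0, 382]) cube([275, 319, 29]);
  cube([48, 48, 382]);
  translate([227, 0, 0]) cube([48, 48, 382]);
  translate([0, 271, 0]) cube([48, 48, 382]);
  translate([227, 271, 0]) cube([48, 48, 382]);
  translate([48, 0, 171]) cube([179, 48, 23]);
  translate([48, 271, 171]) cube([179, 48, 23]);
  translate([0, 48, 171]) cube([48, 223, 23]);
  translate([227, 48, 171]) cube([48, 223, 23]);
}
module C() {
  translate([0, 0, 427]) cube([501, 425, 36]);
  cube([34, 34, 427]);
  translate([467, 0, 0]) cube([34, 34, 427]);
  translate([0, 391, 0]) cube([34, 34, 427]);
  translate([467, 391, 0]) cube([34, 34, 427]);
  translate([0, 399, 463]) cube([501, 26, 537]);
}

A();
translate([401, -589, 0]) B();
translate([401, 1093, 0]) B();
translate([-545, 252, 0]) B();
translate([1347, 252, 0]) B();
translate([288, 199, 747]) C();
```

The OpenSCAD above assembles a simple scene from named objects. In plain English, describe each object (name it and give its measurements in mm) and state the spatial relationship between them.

A is a table with a 1077×823 mm rectangular top, 36 mm thick, top surface at z = 747 mm, supported by four round legs of 90 mm diameter, each leg's bounding box inset 35 mm from the nearest pair of top edges, running from the floor.

B is a four-legged stool. The seat is 275×319 mm, 29 mm thick, top at z = 411 mm. It stands on four square legs, each 48×48 mm in cross-section, from z = 0 to the seat underside, each flush with a corner of the seat. Four stretchers, 48 mm wide and 23 mm tall, connect adjacent legs with their undersides at z = 171 mm, each running between the inner faces of the legs it joins and aligned with the legs' outer faces on the other axis.

C is a chair. The seat is a 501×425×36 mm slab with its top at z = 463 mm, on four 34×34 mm corner legs (flush with the seat edges, standing on z = 0). A flat backrest 26 mm thick, 537 mm tall, spans the full seat width and rises from the seat top along its +y edge, rear face flush with the rear of the seat.

Four stools sit around the table at the −y, +y, −x, +x sides. The chair is on top of the table, centred.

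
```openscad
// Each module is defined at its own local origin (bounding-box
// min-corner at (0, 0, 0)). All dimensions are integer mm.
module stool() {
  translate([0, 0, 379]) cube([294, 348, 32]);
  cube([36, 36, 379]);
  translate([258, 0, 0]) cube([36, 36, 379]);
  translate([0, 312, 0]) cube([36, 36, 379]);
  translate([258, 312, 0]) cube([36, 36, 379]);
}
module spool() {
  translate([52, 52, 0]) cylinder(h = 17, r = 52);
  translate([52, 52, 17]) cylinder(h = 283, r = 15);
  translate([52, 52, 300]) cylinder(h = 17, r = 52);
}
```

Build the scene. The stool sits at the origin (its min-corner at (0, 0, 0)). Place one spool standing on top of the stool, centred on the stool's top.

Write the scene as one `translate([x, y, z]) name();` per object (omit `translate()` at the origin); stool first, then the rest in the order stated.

stool();
translate([95, 122, 411]) spool();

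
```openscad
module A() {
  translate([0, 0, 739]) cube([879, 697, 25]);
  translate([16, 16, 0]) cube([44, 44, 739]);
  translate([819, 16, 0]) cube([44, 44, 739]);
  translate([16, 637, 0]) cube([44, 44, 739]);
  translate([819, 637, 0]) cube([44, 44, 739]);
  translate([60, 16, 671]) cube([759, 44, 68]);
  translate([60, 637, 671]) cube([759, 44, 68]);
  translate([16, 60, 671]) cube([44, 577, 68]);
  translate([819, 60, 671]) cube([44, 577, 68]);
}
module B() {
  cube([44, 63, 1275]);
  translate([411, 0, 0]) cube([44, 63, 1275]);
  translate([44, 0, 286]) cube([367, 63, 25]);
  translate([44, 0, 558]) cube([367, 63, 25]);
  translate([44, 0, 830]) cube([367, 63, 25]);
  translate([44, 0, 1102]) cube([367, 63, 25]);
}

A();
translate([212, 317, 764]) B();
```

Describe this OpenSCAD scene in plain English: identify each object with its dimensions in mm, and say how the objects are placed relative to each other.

A is a table: top 879 mm (x) × 697 mm (y), 25 mm thick, upper face at z = 764 mm, on four 44×44 mm square legs, each inset 16 mm from the nearest pair of top edges, running from z = 0 to the bottom of the top. Four apron rails, 44 mm thick and 68 mm tall, run between adjacent legs with their top edges flush with the underside of the top and their outer faces flush with the legs' outer faces.

B is a straight ladder. Two 44×63 mm vertical rails, 1275 mm tall, stand 455 mm apart (outside-to-outside) with their front faces coplanar on the −y side. 4 rungs, each 63 mm deep and 25 mm tall, span between the inner faces of the rails, front faces flush with the rails. The lowest rung's underside is at z = 286 mm and rungs are spaced 272 mm apart (underside to underside).

The ladder is on top of the table, centred.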